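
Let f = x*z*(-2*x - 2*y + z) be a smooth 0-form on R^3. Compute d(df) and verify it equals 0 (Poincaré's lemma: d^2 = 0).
d(df) = 0

Step 1: df = sum_i (∂f/∂x_i) dx_i = (z*(-4*x - 2*y + z)) dx + (-2*x*z) dy + (2*x*(-x - y + z)) dz.
Step 2: Apply d again. Using the 1-form formula, the coefficient of dx ∧ dy in d(df) is ∂^2 f/∂x ∂y - ∂^2 f/∂y ∂x = (-2*z) - (-2*z) = 0 (equality of mixed partials for smooth f).
Similarly for dx ∧ dz and dy ∧ dz — all coefficients vanish. So d(df) = 0.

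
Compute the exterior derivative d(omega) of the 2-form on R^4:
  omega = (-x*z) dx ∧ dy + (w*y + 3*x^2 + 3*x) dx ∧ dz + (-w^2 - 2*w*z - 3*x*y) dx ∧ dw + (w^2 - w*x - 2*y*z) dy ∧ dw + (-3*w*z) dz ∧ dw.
d(omega) = (-w - x) dx ∧ dy ∧ dz + (2*w + y) dx ∧ dz ∧ dw + (-w + 3*x) dx ∧ dy ∧ dw + (2*y) dy ∧ dz ∧ dw

For a 2-form omega = sum_{i<j} g_{ij} dx_i ∧ dx_j, the exterior derivative is
  d(omega) = sum_{i<j} d(g_{ij}) ∧ dx_i ∧ dx_j = sum_{i<j, k} (∂g_{ij}/∂x_k) dx_k ∧ dx_i ∧ dx_j.
Expand each term, using dx_k ∧ dx_i ∧ dx_j = sgn(permutation) dx_{(a)} ∧ dx_{(b)} ∧ dx_{(c)} with (a < b < c) sorted:
  d(-x*z) includes (∂/∂z)(-x*z) dz = (-x) dz, which multiplied by dx ∧ dy gives (-x) dx ∧ dy ∧ dz
  d(w*y + 3*x^2 + 3*x) includes (∂/∂y)(w*y + 3*x^2 + 3*x) dy = (w) dy, which multiplied by dx ∧ dz gives (-w) dx ∧ dy ∧ dz
  d(w*y + 3*x^2 + 3*x) includes (∂/∂w)(w*y + 3*x^2 + 3*x) dw = (y) dw, which multiplied by dx ∧ dz gives (y) dx ∧ dz ∧ dw
  d(-w^2 - 2*w*z - 3*x*y) includes (∂/∂y)(-w^2 - 2*w*z - 3*x*y) dy = (-3*x) dy, which multiplied by dx ∧ dw gives (3*x) dx ∧ dy ∧ dw
  d(-w^2 - 2*w*z - 3*x*y) includes (∂/∂z)(-w^2 - 2*w*z - 3*x*y) dz = (-2*w) dz, which multiplied by dx ∧ dw gives (2*w) dx ∧ dz ∧ dw
  d(w^2 - w*x - 2*y*z) includes (∂/∂x)(w^2 - w*x - 2*y*z) dx = (-w) dx, which multiplied by dy ∧ dw gives (-w) dx ∧ dy ∧ dw
  d(w^2 - w*x - 2*y*z) includes (∂/∂z)(w^2 - w*x - 2*y*z) dz = (-2*y) dz, which multiplied by dy ∧ dw gives (2*y) dy ∧ dz ∧ dw
Collecting like 3-forms: d(omega) = (-w - x) dx ∧ dy ∧ dz + (2*w + y) dx ∧ dz ∧ dw + (-w + 3*x) dx ∧ dy ∧ dw + (2*y) dy ∧ dz ∧ dw.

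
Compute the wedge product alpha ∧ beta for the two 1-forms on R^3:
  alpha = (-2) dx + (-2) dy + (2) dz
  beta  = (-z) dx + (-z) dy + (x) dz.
alpha ∧ beta = (-2*x + 2*z) dx ∧ dz + (-2*x + 2*z) dy ∧ dz

Distribute the wedge, using dx_i ∧ dx_j = -dx_j ∧ dx_i and dx_i ∧ dx_i = 0. For each pair (i, j) with i < j, the coefficient of dx_i ∧ dx_j in alpha ∧ beta is (alpha_i * beta_j - alpha_j * beta_i). Collecting: alpha ∧ beta = (-2*x + 2*z) dx ∧ dz + (-2*x + 2*z) dy ∧ dz.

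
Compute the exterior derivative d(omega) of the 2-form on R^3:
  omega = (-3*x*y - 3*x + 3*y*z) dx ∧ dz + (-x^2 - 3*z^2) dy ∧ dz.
d(omega) = (x - 3*z) dx ∧ dy ∧ dz

For a 2-form omega = sum_{i<j} g_{ij} dx_i ∧ dx_j, the exterior derivative is
  d(omega) = sum_{i<j} d(g_{ij}) ∧ dx_i ∧ dx_j = sum_{i<j, k} (∂g_{ij}/∂x_k) dx_k ∧ dx_i ∧ dx_j.
Expand each term, using dx_k ∧ dx_i ∧ dx_j = sgn(permutation) dx_{(a)} ∧ dx_{(b)} ∧ dx_{(c)} with (a < b < c) sorted:
  d(-3*x*y - 3*x + 3*y*z) includes (∂/∂y)(-3*x*y - 3*x + 3*y*z) dy = (-3*x + 3*z) dy, which multiplied by dx ∧ dz gives (3*x - 3*z) dx ∧ dy ∧ dz
  d(-x^2 - 3*z^2) includes (∂/∂x)(-x^2 - 3*z^2) dx = (-2*x) dx, which multiplied by dy ∧ dz gives (-2*x) dx ∧ dy ∧ dz
Collecting like 3-forms: d(omega) = (x - 3*z) dx ∧ dy ∧ dz.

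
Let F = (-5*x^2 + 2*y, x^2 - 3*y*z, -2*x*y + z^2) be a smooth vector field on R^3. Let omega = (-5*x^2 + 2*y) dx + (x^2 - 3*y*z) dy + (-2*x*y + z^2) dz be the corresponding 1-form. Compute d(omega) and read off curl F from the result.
d(omega) = (-2*x + 3*y) dy ∧ dz + (2*y) dz ∧ dx + (2*x - 2) dx ∧ dy; curl F = (-2*x + 3*y, 2*y, 2*x - 2)

d omega = sum_{i<j} (∂f_j/∂x_i - ∂f_i/∂x_j) dx_i ∧ dx_j. Under the identification (dy ∧ dz, dz ∧ dx, dx ∧ dy) ↔ (e_x, e_y, e_z), the coefficients are exactly the components of curl F. Compute:
  ∂R/∂y - ∂Q/∂z = (-2*x) - (-3*y) = -2*x + 3*y
  ∂P/∂z - ∂R/∂x = (0) - (-2*y) = 2*y
  ∂Q/∂x - ∂P/∂y = (2*x) - (2) = 2*x - 2.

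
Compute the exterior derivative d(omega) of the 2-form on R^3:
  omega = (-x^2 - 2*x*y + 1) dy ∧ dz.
d(omega) = (-2*x - 2*y) dx ∧ dy ∧ dz

For a 2-form omega = sum_{i<j} g_{ij} dx_i ∧ dx_j, the exterior derivative is
  d(omega) = sum_{i<j} d(g_{ij}) ∧ dx_i ∧ dx_j = sum_{i<j, k} (∂g_{ij}/∂x_k) dx_k ∧ dx_i ∧ dx_j.
Expand each term, using dx_k ∧ dx_i ∧ dx_j = sgn(permutation) dx_{(a)} ∧ dx_{(b)} ∧ dx_{(c)} with (a < b < c) sorted:
  d(-x^2 - 2*x*y + 1) includes (∂/∂x)(-x^2 - 2*x*y + 1) dx = (-2*x - 2*y) dx, which multiplied by dy ∧ dz gives (-2*x - 2*y) dx ∧ dy ∧ dz
Collecting like 3-forms: d(omega) = (-2*x - 2*y) dx ∧ dy ∧ dz.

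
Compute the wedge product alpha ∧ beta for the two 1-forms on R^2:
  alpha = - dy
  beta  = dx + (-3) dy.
alpha ∧ beta = (1) dx ∧ dy

Distribute the wedge, using dx_i ∧ dx_j = -dx_j ∧ dx_i and dx_i ∧ dx_i = 0. For each pair (i, j) with i < j, the coefficient of dx_i ∧ dx_j in alpha ∧ beta is (alpha_i * beta_j - alpha_j * beta_i). Collecting: alpha ∧ beta = (1) dx ∧ dy.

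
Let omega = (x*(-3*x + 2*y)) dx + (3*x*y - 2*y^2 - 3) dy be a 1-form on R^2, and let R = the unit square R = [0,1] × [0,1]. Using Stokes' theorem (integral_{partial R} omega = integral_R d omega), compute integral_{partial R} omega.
integral_(partial R) omega = 1/2

Stokes: integral_partial_R omega = integral_R d omega with d omega = (∂Q/∂x - ∂P/∂y) dx ∧ dy.
  ∂Q/∂x = 3*y
  ∂P/∂y = 2*x
  integrand = ∂Q/∂x - ∂P/∂y = -2*x + 3*y.
Integrating over R: integral_0^1 integral_0^1 (-2*x + 3*y) dx dy = 1/2.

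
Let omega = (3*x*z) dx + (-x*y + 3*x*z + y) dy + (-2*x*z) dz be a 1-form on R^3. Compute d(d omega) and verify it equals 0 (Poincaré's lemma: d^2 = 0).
d(d omega) = 0

Step 1: d omega = sum_{i<j} (∂f_j/∂x_i - ∂f_i/∂x_j) dx_i ∧ dx_j:
  coeff of dx ∧ dy: -y + 3*z
  coeff of dx ∧ dz: -3*x - 2*z
  coeff of dy ∧ dz: -3*x
Step 2: Apply d again to each 2-form coefficient. The only possible 3-form in R^3 is dx ∧ dy ∧ dz, with coefficient
  ∂(coeff of dy∧dz)/∂x - ∂(coeff of dx∧dz)/∂y + ∂(coeff of dx∧dy)/∂z
  = ∂/∂x (-3*x) - ∂/∂y (-3*x - 2*z) + ∂/∂z (-y + 3*z).
Each of these terms simplifies to sums of mixed partials that cancel in pairs. The result is 0 (by equality of mixed partials for smooth functions — Schwarz / Clairaut).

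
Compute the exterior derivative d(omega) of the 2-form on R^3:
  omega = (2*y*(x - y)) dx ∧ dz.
d(omega) = (-2*x + 4*y) dx ∧ dy ∧ dz

For a 2-form omega = sum_{i<j} g_{ij} dx_i ∧ dx_j, the exterior derivative is
  d(omega) = sum_{i<j} d(g_{ij}) ∧ dx_i ∧ dx_j = sum_{i<j, k} (∂g_{ij}/∂x_k) dx_k ∧ dx_i ∧ dx_j.
Expand each term, using dx_k ∧ dx_i ∧ dx_j = sgn(permutation) dx_{(a)} ∧ dx_{(b)} ∧ dx_{(c)} with (a < b < c) sorted:
  d(2*y*(x - y)) includes (∂/∂y)(2*y*(x - y)) dy = (2*x - 4*y) dy, which multiplied by dx ∧ dz gives (-2*x + 4*y) dx ∧ dy ∧ dz
Collecting like 3-forms: d(omega) = (-2*x + 4*y) dx ∧ dy ∧ dz.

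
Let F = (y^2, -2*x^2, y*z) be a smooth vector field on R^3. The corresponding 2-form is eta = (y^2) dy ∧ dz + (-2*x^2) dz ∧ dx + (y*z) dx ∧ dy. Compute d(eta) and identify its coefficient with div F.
d(eta) = (y) dx ∧ dy ∧ dz; div F = y

For a 2-form in R^3 of the form above, applying d gives a 3-form with coefficient ∂P/∂x + ∂Q/∂y + ∂R/∂z:
  ∂P/∂x = 0
  ∂Q/∂y = 0
  ∂R/∂z = y
Sum = y, which is exactly div F.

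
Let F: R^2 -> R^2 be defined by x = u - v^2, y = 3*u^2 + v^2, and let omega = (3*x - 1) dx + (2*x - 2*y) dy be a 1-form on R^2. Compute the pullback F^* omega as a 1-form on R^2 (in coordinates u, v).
F^* omega = (-36*u^3 + 12*u^2 - 24*u*v^2 + 3*u - 3*v^2 - 1) du + (2*v*(-6*u^2 - u - v^2 + 1)) dv

Using F^*(f dg) = (f ∘ F) d(g ∘ F), substitute each coordinate x_i by F_i(u, v) in f_i, and replace dx_i by d F_i = (∂F_i/∂u) du + (∂F_i/∂v) dv.
  For the x component: f_1(F) = 3*u - 3*v^2 - 1; d F_1 = (1) du + (-2*v) dv
  For the y component: f_2(F) = -6*u^2 + 2*u - 4*v^2; d F_2 = (6*u) du + (2*v) dv
Combining and collecting du, dv coefficients:
  coeff of du: -36*u^3 + 12*u^2 - 24*u*v^2 + 3*u - 3*v^2 - 1
  coeff of dv: 2*v*(-6*u^2 - u - v^2 + 1)
F^* omega = (-36*u^3 + 12*u^2 - 24*u*v^2 + 3*u - 3*v^2 - 1) du + (2*v*(-6*u^2 - u - v^2 + 1)) dv.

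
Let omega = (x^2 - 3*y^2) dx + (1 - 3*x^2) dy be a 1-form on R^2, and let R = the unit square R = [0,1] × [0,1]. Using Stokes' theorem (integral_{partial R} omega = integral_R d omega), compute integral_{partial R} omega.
integral_(partial R) omega = 0

Stokes: integral_partial_R omega = integral_R d omega with d omega = (∂Q/∂x - ∂P/∂y) dx ∧ dy.
  ∂Q/∂x = -6*x
  ∂P/∂y = -6*y
  integrand = ∂Q/∂x - ∂P/∂y = -6*x + 6*y.
Integrating over R: integral_0^1 integral_0^1 (-6*x + 6*y) dx dy = 0.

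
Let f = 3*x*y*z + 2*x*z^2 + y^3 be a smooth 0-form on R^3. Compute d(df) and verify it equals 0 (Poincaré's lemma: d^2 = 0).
d(df) = 0

Step 1: df = sum_i (∂f/∂x_i) dx_i = (z*(3*y + 2*z)) dx + (3*x*z + 3*y^2) dy + (x*(3*y + 4*z)) dz.
Step 2: Apply d again. Using the 1-form formula, the coefficient of dx ∧ dy in d(df) is ∂^2 f/∂x ∂y - ∂^2 f/∂y ∂x = (3*z) - (3*z) = 0 (equality of mixed partials for smooth f).
Similarly for dx ∧ dz and dy ∧ dz — all coefficients vanish. So d(df) = 0.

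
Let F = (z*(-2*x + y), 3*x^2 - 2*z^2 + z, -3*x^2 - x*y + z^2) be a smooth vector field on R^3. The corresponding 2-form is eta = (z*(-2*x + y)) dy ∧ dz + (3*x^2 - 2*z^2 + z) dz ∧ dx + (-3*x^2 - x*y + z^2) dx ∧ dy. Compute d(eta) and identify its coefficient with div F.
d(eta) = (0) dx ∧ dy ∧ dz; div F = 0

For a 2-form in R^3 of the form above, applying d gives a 3-form with coefficient ∂P/∂x + ∂Q/∂y + ∂R/∂z:
  ∂P/∂x = -2*z
  ∂Q/∂y = 0
  ∂R/∂z = 2*z
Sum = 0, which is exactly div F.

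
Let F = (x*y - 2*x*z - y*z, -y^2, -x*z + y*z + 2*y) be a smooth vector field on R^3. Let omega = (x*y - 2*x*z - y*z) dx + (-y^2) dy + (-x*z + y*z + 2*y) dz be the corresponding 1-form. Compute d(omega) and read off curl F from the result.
d(omega) = (z + 2) dy ∧ dz + (-2*x - y + z) dz ∧ dx + (-x + z) dx ∧ dy; curl F = (z + 2, -2*x - y + z, -x + z)

d omega = sum_{i<j} (∂f_j/∂x_i - ∂f_i/∂x_j) dx_i ∧ dx_j. Under the identification (dy ∧ dz, dz ∧ dx, dx ∧ dy) ↔ (e_x, e_y, e_z), the coefficients are exactly the components of curl F. Compute:
  ∂R/∂y - ∂Q/∂z = (z + 2) - (0) = z + 2
  ∂P/∂z - ∂R/∂x = (-2*x - y) - (-z) = -2*x - y + z
  ∂Q/∂x - ∂P/∂y = (0) - (x - z) = -x + z.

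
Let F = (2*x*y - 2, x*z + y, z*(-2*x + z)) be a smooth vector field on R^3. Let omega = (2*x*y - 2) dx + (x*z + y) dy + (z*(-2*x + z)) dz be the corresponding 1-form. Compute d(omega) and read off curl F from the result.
d(omega) = (-x) dy ∧ dz + (2*z) dz ∧ dx + (-2*x + z) dx ∧ dy; curl F = (-x, 2*z, -2*x + z)

d omega = sum_{i<j} (∂f_j/∂x_i - ∂f_i/∂x_j) dx_i ∧ dx_j. Under the identification (dy ∧ dz, dz ∧ dx, dx ∧ dy) ↔ (e_x, e_y, e_z), the coefficients are exactly the components of curl F. Compute:
  ∂R/∂y - ∂Q/∂z = (0) - (x) = -x
  ∂P/∂z - ∂R/∂x = (0) - (-2*z) = 2*z
  ∂Q/∂x - ∂P/∂y = (z) - (2*x) = -2*x + z.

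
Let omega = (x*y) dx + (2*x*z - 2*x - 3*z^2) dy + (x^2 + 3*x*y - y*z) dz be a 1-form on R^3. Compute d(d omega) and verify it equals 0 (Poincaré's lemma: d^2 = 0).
d(d omega) = 0

Step 1: d omega = sum_{i<j} (∂f_j/∂x_i - ∂f_i/∂x_j) dx_i ∧ dx_j:
  coeff of dx ∧ dy: -x + 2*z - 2
  coeff of dx ∧ dz: 2*x + 3*y
  coeff of dy ∧ dz: x + 5*z
Step 2: Apply d again to each 2-form coefficient. The only possible 3-form in R^3 is dx ∧ dy ∧ dz, with coefficient
  ∂(coeff of dy∧dz)/∂x - ∂(coeff of dx∧dz)/∂y + ∂(coeff of dx∧dy)/∂z
  = ∂/∂x (x + 5*z) - ∂/∂y (2*x + 3*y) + ∂/∂z (-x + 2*z - 2).
Each of these terms simplifies to sums of mixed partials that cancel in pairs. The result is 0 (by equality of mixed partials for smooth functions — Schwarz / Clairaut).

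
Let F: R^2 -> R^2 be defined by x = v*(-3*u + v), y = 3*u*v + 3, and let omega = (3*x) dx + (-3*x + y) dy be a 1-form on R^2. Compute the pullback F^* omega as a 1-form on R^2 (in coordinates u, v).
F^* omega = (9*v*(7*u*v - 2*v^2 + 1)) du + (63*u^2*v - 36*u*v^2 + 9*u + 6*v^3) dv

Using F^*(f dg) = (f ∘ F) d(g ∘ F), substitute each coordinate x_i by F_i(u, v) in f_i, and replace dx_i by d F_i = (∂F_i/∂u) du + (∂F_i/∂v) dv.
  For the x component: f_1(F) = 3*v*(-3*u + v); d F_1 = (-3*v) du + (-3*u + 2*v) dv
  For the y component: f_2(F) = 12*u*v - 3*v^2 + 3; d F_2 = (3*v) du + (3*u) dv
Combining and collecting du, dv coefficients:
  coeff of du: 9*v*(7*u*v - 2*v^2 + 1)
  coeff of dv: 63*u^2*v - 36*u*v^2 + 9*u + 6*v^3
F^* omega = (9*v*(7*u*v - 2*v^2 + 1)) du + (63*u^2*v - 36*u*v^2 + 9*u + 6*v^3) dv.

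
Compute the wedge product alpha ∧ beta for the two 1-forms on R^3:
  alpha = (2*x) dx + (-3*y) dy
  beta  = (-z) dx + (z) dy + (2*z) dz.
alpha ∧ beta = (z*(2*x - 3*y)) dx ∧ dy + (4*x*z) dx ∧ dz + (-6*y*z) dy ∧ dz

Distribute the wedge, using dx_i ∧ dx_j = -dx_j ∧ dx_i and dx_i ∧ dx_i = 0. For each pair (i, j) with i < j, the coefficient of dx_i ∧ dx_j in alpha ∧ beta is (alpha_i * beta_j - alpha_j * beta_i). Collecting: alpha ∧ beta = (z*(2*x - 3*y)) dx ∧ dy + (4*x*z) dx ∧ dz + (-6*y*z) dy ∧ dz.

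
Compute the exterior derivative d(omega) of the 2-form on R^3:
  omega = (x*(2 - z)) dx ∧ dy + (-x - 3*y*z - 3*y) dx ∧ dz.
d(omega) = (-x + 3*z + 3) dx ∧ dy ∧ dz

For a 2-form omega = sum_{i<j} g_{ij} dx_i ∧ dx_j, the exterior derivative is
  d(omega) = sum_{i<j} d(g_{ij}) ∧ dx_i ∧ dx_j = sum_{i<j, k} (∂g_{ij}/∂x_k) dx_k ∧ dx_i ∧ dx_j.
Expand each term, using dx_k ∧ dx_i ∧ dx_j = sgn(permutation) dx_{(a)} ∧ dx_{(b)} ∧ dx_{(c)} with (a < b < c) sorted:
  d(x*(2 - z)) includes (∂/∂z)(x*(2 - z)) dz = (-x) dz, which multiplied by dx ∧ dy gives (-x) dx ∧ dy ∧ dz
  d(-x - 3*y*z - 3*y) includes (∂/∂y)(-x - 3*y*z - 3*y) dy = (-3*z - 3) dy, which multiplied by dx ∧ dz gives (3*z + 3) dx ∧ dy ∧ dz
Collecting like 3-forms: d(omega) = (-x + 3*z + 3) dx ∧ dy ∧ dz.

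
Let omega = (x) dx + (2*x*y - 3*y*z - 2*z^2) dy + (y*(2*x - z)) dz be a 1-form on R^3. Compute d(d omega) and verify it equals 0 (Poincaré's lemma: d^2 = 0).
d(d omega) = 0

Step 1: d omega = sum_{i<j} (∂f_j/∂x_i - ∂f_i/∂x_j) dx_i ∧ dx_j:
  coeff of dx ∧ dy: 2*y
  coeff of dx ∧ dz: 2*y
  coeff of dy ∧ dz: 2*x + 3*y + 3*z
Step 2: Apply d again to each 2-form coefficient. The only possible 3-form in R^3 is dx ∧ dy ∧ dz, with coefficient
  ∂(coeff of dy∧dz)/∂x - ∂(coeff of dx∧dz)/∂y + ∂(coeff of dx∧dy)/∂z
  = ∂/∂x (2*x + 3*y + 3*z) - ∂/∂y (2*y) + ∂/∂z (2*y).
Each of these terms simplifies to sums of mixed partials that cancel in pairs. The result is 0 (by equality of mixed partials for smooth functions — Schwarz / Clairaut).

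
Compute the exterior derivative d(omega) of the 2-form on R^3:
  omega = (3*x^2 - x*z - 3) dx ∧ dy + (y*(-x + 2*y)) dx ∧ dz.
d(omega) = (-4*y) dx ∧ dy ∧ dz

For a 2-form omega = sum_{i<j} g_{ij} dx_i ∧ dx_j, the exterior derivative is
  d(omega) = sum_{i<j} d(g_{ij}) ∧ dx_i ∧ dx_j = sum_{i<j, k} (∂g_{ij}/∂x_k) dx_k ∧ dx_i ∧ dx_j.
Expand each term, using dx_k ∧ dx_i ∧ dx_j = sgn(permutation) dx_{(a)} ∧ dx_{(b)} ∧ dx_{(c)} with (a < b < c) sorted:
  d(3*x^2 - x*z - 3) includes (∂/∂z)(3*x^2 - x*z - 3) dz = (-x) dz, which multiplied by dx ∧ dy gives (-x) dx ∧ dy ∧ dz
  d(y*(-x + 2*y)) includes (∂/∂y)(y*(-x + 2*y)) dy = (-x + 4*y) dy, which multiplied by dx ∧ dz gives (x - 4*y) dx ∧ dy ∧ dz
Collecting like 3-forms: d(omega) = (-4*y) dx ∧ dy ∧ dz.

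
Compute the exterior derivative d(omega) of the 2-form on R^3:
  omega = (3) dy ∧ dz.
d(omega) = 0

For a 2-form omega = sum_{i<j} g_{ij} dx_i ∧ dx_j, the exterior derivative is
  d(omega) = sum_{i<j} d(g_{ij}) ∧ dx_i ∧ dx_j = sum_{i<j, k} (∂g_{ij}/∂x_k) dx_k ∧ dx_i ∧ dx_j.
Expand each term, using dx_k ∧ dx_i ∧ dx_j = sgn(permutation) dx_{(a)} ∧ dx_{(b)} ∧ dx_{(c)} with (a < b < c) sorted:

Collecting like 3-forms: d(omega) = 0.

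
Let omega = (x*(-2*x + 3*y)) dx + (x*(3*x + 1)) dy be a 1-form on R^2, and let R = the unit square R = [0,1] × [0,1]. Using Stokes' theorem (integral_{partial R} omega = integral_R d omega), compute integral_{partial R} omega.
integral_(partial R) omega = 5/2

Stokes: integral_partial_R omega = integral_R d omega with d omega = (∂Q/∂x - ∂P/∂y) dx ∧ dy.
  ∂Q/∂x = 6*x + 1
  ∂P/∂y = 3*x
  integrand = ∂Q/∂x - ∂P/∂y = 3*x + 1.
Integrating over R: integral_0^1 integral_0^1 (3*x + 1) dx dy = 5/2.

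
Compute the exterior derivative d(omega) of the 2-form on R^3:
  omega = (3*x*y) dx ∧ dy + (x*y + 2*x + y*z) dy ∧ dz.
d(omega) = (y + 2) dx ∧ dy ∧ dz

For a 2-form omega = sum_{i<j} g_{ij} dx_i ∧ dx_j, the exterior derivative is
  d(omega) = sum_{i<j} d(g_{ij}) ∧ dx_i ∧ dx_j = sum_{i<j, k} (∂g_{ij}/∂x_k) dx_k ∧ dx_i ∧ dx_j.
Expand each term, using dx_k ∧ dx_i ∧ dx_j = sgn(permutation) dx_{(a)} ∧ dx_{(b)} ∧ dx_{(c)} with (a < b < c) sorted:
  d(x*y + 2*x + y*z) includes (∂/∂x)(x*y + 2*x + y*z) dx = (y + 2) dx, which multiplied by dy ∧ dz gives (y + 2) dx ∧ dy ∧ dz
Collecting like 3-forms: d(omega) = (y + 2) dx ∧ dy ∧ dz.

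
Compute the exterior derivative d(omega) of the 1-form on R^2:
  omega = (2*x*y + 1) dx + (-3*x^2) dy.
d(omega) = (-8*x) dx ∧ dy

For a 1-form omega = sum_i f_i dx_i, the exterior derivative is
  d(omega) = sum_{i < j} (∂f_j/∂x_i - ∂f_i/∂x_j) dx_i ∧ dx_j.
  coefficient of dx ∧ dy: ∂f_2/∂x - ∂f_1/∂y = ∂(-3*x^2)/∂x - ∂(2*x*y + 1)/∂y = -8*x
Assembling: d(omega) = (-8*x) dx ∧ dy.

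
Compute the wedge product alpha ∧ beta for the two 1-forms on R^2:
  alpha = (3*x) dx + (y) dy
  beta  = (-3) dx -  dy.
alpha ∧ beta = (-3*x + 3*y) dx ∧ dy

Distribute the wedge, using dx_i ∧ dx_j = -dx_j ∧ dx_i and dx_i ∧ dx_i = 0. For each pair (i, j) with i < j, the coefficient of dx_i ∧ dx_j in alpha ∧ beta is (alpha_i * beta_j - alpha_j * beta_i). Collecting: alpha ∧ beta = (-3*x + 3*y) dx ∧ dy.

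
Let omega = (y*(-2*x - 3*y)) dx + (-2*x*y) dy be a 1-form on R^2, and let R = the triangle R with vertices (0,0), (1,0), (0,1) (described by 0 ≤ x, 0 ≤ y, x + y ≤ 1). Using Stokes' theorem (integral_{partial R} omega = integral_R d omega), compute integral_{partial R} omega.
integral_(partial R) omega = 1

Stokes: integral_partial_R omega = integral_R d omega with d omega = (∂Q/∂x - ∂P/∂y) dx ∧ dy.
  ∂Q/∂x = -2*y
  ∂P/∂y = -2*x - 6*y
  integrand = ∂Q/∂x - ∂P/∂y = 2*x + 4*y.
Integrating over R: integral_0^1 integral_0^{1-x} (2*x + 4*y) dy dx = 1.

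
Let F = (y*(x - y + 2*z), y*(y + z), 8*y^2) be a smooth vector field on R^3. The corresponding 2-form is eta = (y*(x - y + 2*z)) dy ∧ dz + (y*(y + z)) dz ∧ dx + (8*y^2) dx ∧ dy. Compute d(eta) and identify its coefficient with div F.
d(eta) = (3*y + z) dx ∧ dy ∧ dz; div F = 3*y + z

For a 2-form in R^3 of the form above, applying d gives a 3-form with coefficient ∂P/∂x + ∂Q/∂y + ∂R/∂z:
  ∂P/∂x = y
  ∂Q/∂y = 2*y + z
  ∂R/∂z = 0
Sum = 3*y + z, which is exactly div F.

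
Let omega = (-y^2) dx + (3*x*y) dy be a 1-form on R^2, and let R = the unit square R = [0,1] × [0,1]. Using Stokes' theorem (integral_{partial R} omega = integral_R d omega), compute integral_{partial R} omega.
integral_(partial R) omega = 5/2

Stokes: integral_partial_R omega = integral_R d omega with d omega = (∂Q/∂x - ∂P/∂y) dx ∧ dy.
  ∂Q/∂x = 3*y
  ∂P/∂y = -2*y
  integrand = ∂Q/∂x - ∂P/∂y = 5*y.
Integrating over R: integral_0^1 integral_0^1 (5*y) dx dy = 5/2.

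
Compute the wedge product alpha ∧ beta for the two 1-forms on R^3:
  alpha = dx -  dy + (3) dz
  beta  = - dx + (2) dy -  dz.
alpha ∧ beta = (1) dx ∧ dy + (2) dx ∧ dz + (-5) dy ∧ dz

Distribute the wedge, using dx_i ∧ dx_j = -dx_j ∧ dx_i and dx_i ∧ dx_i = 0. For each pair (i, j) with i < j, the coefficient of dx_i ∧ dx_j in alpha ∧ beta is (alpha_i * beta_j - alpha_j * beta_i). Collecting: alpha ∧ beta = (1) dx ∧ dy + (2) dx ∧ dz + (-5) dy ∧ dz.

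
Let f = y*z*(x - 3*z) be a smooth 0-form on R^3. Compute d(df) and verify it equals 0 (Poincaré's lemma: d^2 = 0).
d(df) = 0

Step 1: df = sum_i (∂f/∂x_i) dx_i = (y*z) dx + (z*(x - 3*z)) dy + (y*(x - 6*z)) dz.
Step 2: Apply d again. Using the 1-form formula, the coefficient of dx ∧ dy in d(df) is ∂^2 f/∂x ∂y - ∂^2 f/∂y ∂x = (z) - (z) = 0 (equality of mixed partials for smooth f).
Similarly for dx ∧ dz and dy ∧ dz — all coefficients vanish. So d(df) = 0.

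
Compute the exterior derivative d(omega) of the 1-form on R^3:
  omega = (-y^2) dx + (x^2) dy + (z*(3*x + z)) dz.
d(omega) = (2*x + 2*y) dx ∧ dy + (3*z) dx ∧ dz

For a 1-form omega = sum_i f_i dx_i, the exterior derivative is
  d(omega) = sum_{i < j} (∂f_j/∂x_i - ∂f_i/∂x_j) dx_i ∧ dx_j.
  coefficient of dx ∧ dy: ∂f_2/∂x - ∂f_1/∂y = ∂(x^2)/∂x - ∂(-y^2)/∂y = 2*x + 2*y
  coefficient of dx ∧ dz: ∂f_3/∂x - ∂f_1/∂z = ∂(z*(3*x + z))/∂x - ∂(-y^2)/∂z = 3*z
Assembling: d(omega) = (2*x + 2*y) dx ∧ dy + (3*z) dx ∧ dz.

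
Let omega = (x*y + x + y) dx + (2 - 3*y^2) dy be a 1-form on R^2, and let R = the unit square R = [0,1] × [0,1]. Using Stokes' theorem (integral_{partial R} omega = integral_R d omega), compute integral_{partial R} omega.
integral_(partial R) omega = -3/2

Stokes: integral_partial_R omega = integral_R d omega with d omega = (∂Q/∂x - ∂P/∂y) dx ∧ dy.
  ∂Q/∂x = 0
  ∂P/∂y = x + 1
  integrand = ∂Q/∂x - ∂P/∂y = -x - 1.
Integrating over R: integral_0^1 integral_0^1 (-x - 1) dx dy = -3/2.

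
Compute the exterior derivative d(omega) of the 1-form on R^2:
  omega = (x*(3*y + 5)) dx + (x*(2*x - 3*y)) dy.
d(omega) = (x - 3*y) dx ∧ dy

For a 1-form omega = sum_i f_i dx_i, the exterior derivative is
  d(omega) = sum_{i < j} (∂f_j/∂x_i - ∂f_i/∂x_j) dx_i ∧ dx_j.
  coefficient of dx ∧ dy: ∂f_2/∂x - ∂f_1/∂y = ∂(x*(2*x - 3*y))/∂x - ∂(x*(3*y + 5))/∂y = x - 3*y
Assembling: d(omega) = (x - 3*y) dx ∧ dy.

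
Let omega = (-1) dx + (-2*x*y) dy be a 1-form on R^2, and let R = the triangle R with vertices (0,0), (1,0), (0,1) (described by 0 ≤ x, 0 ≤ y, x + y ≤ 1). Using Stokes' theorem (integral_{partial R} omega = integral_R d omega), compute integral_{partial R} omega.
integral_(partial R) omega = -1/3

Stokes: integral_partial_R omega = integral_R d omega with d omega = (∂Q/∂x - ∂P/∂y) dx ∧ dy.
  ∂Q/∂x = -2*y
  ∂P/∂y = 0
  integrand = ∂Q/∂x - ∂P/∂y = -2*y.
Integrating over R: integral_0^1 integral_0^{1-x} (-2*y) dy dx = -1/3.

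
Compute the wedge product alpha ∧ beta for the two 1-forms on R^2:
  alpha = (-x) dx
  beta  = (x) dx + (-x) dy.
alpha ∧ beta = (x^2) dx ∧ dy

Distribute the wedge, using dx_i ∧ dx_j = -dx_j ∧ dx_i and dx_i ∧ dx_i = 0. For each pair (i, j) with i < j, the coefficient of dx_i ∧ dx_j in alpha ∧ beta is (alpha_i * beta_j - alpha_j * beta_i). Collecting: alpha ∧ beta = (x^2) dx ∧ dy.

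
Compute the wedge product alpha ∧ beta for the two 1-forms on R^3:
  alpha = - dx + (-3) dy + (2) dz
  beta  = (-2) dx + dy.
alpha ∧ beta = (-7) dx ∧ dy + (4) dx ∧ dz + (-2) dy ∧ dz

Distribute the wedge, using dx_i ∧ dx_j = -dx_j ∧ dx_i and dx_i ∧ dx_i = 0. For each pair (i, j) with i < j, the coefficient of dx_i ∧ dx_j in alpha ∧ beta is (alpha_i * beta_j - alpha_j * beta_i). Collecting: alpha ∧ beta = (-7) dx ∧ dy + (4) dx ∧ dz + (-2) dy ∧ dz.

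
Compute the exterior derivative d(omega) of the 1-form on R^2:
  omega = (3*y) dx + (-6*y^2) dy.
d(omega) = (-3) dx ∧ dy

For a 1-form omega = sum_i f_i dx_i, the exterior derivative is
  d(omega) = sum_{i < j} (∂f_j/∂x_i - ∂f_i/∂x_j) dx_i ∧ dx_j.
  coefficient of dx ∧ dy: ∂f_2/∂x - ∂f_1/∂y = ∂(-6*y^2)/∂x - ∂(3*y)/∂y = -3
Assembling: d(omega) = (-3) dx ∧ dy.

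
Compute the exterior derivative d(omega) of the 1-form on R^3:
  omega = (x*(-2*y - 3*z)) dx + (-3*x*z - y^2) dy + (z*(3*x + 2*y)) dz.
d(omega) = (2*x - 3*z) dx ∧ dy + (3*x + 3*z) dx ∧ dz + (3*x + 2*z) dy ∧ dz

For a 1-form omega = sum_i f_i dx_i, the exterior derivative is
  d(omega) = sum_{i < j} (∂f_j/∂x_i - ∂f_i/∂x_j) dx_i ∧ dx_j.
  coefficient of dx ∧ dy: ∂f_2/∂x - ∂f_1/∂y = ∂(-3*x*z - y^2)/∂x - ∂(x*(-2*y - 3*z))/∂y = 2*x - 3*z
  coefficient of dx ∧ dz: ∂f_3/∂x - ∂f_1/∂z = ∂(z*(3*x + 2*y))/∂x - ∂(x*(-2*y - 3*z))/∂z = 3*x + 3*z
  coefficient of dy ∧ dz: ∂f_3/∂y - ∂f_2/∂z = ∂(z*(3*x + 2*y))/∂y - ∂(-3*x*z - y^2)/∂z = 3*x + 2*z
Assembling: d(omega) = (2*x - 3*z) dx ∧ dy + (3*x + 3*z) dx ∧ dz + (3*x + 2*z) dy ∧ dz.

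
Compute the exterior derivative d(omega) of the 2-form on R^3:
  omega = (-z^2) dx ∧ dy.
d(omega) = (-2*z) dx ∧ dy ∧ dz

For a 2-form omega = sum_{i<j} g_{ij} dx_i ∧ dx_j, the exterior derivative is
  d(omega) = sum_{i<j} d(g_{ij}) ∧ dx_i ∧ dx_j = sum_{i<j, k} (∂g_{ij}/∂x_k) dx_k ∧ dx_i ∧ dx_j.
Expand each term, using dx_k ∧ dx_i ∧ dx_j = sgn(permutation) dx_{(a)} ∧ dx_{(b)} ∧ dx_{(c)} with (a < b < c) sorted:
  d(-z^2) includes (∂/∂z)(-z^2) dz = (-2*z) dz, which multiplied by dx ∧ dy gives (-2*z) dx ∧ dy ∧ dz
Collecting like 3-forms: d(omega) = (-2*z) dx ∧ dy ∧ dz.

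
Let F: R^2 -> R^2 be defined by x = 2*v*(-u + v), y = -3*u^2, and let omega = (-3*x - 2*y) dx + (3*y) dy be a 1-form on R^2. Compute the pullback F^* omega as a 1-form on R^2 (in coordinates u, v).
F^* omega = (54*u^3 - 12*u^2*v - 12*u*v^2 + 12*v^3) du + (-12*u^3 + 12*u^2*v + 36*u*v^2 - 24*v^3) dv

Using F^*(f dg) = (f ∘ F) d(g ∘ F), substitute each coordinate x_i by F_i(u, v) in f_i, and replace dx_i by d F_i = (∂F_i/∂u) du + (∂F_i/∂v) dv.
  For the x component: f_1(F) = 6*u^2 + 6*u*v - 6*v^2; d F_1 = (-2*v) du + (-2*u + 4*v) dv
  For the y component: f_2(F) = -9*u^2; d F_2 = (-6*u) du + (0) dv
Combining and collecting du, dv coefficients:
  coeff of du: 54*u^3 - 12*u^2*v - 12*u*v^2 + 12*v^3
  coeff of dv: -12*u^3 + 12*u^2*v + 36*u*v^2 - 24*v^3
F^* omega = (54*u^3 - 12*u^2*v - 12*u*v^2 + 12*v^3) du + (-12*u^3 + 12*u^2*v + 36*u*v^2 - 24*v^3) dv.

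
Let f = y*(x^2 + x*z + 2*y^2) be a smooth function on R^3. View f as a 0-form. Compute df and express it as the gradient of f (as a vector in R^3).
df = (y*(2*x + z)) dx + (x^2 + x*z + 6*y^2) dy + (x*y) dz; grad f = (y*(2*x + z), x^2 + x*z + 6*y^2, x*y)

For a 0-form f, d f = (∂f/∂x) dx + (∂f/∂y) dy + (∂f/∂z) dz. The components of the vector representation are exactly the entries of grad f in Cartesian coordinates:
  ∂f/∂x = y*(2*x + z)
  ∂f/∂y = x^2 + x*z + 6*y^2
  ∂f/∂z = x*y.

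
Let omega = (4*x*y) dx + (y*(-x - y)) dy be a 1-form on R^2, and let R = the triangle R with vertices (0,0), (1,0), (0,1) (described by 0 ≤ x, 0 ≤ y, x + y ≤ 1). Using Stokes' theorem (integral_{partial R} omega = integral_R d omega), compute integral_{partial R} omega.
integral_(partial R) omega = -5/6

Stokes: integral_partial_R omega = integral_R d omega with d omega = (∂Q/∂x - ∂P/∂y) dx ∧ dy.
  ∂Q/∂x = -y
  ∂P/∂y = 4*x
  integrand = ∂Q/∂x - ∂P/∂y = -4*x - y.
Integrating over R: integral_0^1 integral_0^{1-x} (-4*x - y) dy dx = -5/6.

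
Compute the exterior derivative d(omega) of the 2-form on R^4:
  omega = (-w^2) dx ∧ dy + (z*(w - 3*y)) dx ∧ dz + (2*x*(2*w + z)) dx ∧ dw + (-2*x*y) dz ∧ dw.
d(omega) = (-2*w) dx ∧ dy ∧ dw + (3*z) dx ∧ dy ∧ dz + (-2*x - 2*y + z) dx ∧ dz ∧ dw + (-2*x) dy ∧ dz ∧ dw

For a 2-form omega = sum_{i<j} g_{ij} dx_i ∧ dx_j, the exterior derivative is
  d(omega) = sum_{i<j} d(g_{ij}) ∧ dx_i ∧ dx_j = sum_{i<j, k} (∂g_{ij}/∂x_k) dx_k ∧ dx_i ∧ dx_j.
Expand each term, using dx_k ∧ dx_i ∧ dx_j = sgn(permutation) dx_{(a)} ∧ dx_{(b)} ∧ dx_{(c)} with (a < b < c) sorted:
  d(-w^2) includes (∂/∂w)(-w^2) dw = (-2*w) dw, which multiplied by dx ∧ dy gives (-2*w) dx ∧ dy ∧ dw
  d(z*(w - 3*y)) includes (∂/∂y)(z*(w - 3*y)) dy = (-3*z) dy, which multiplied by dx ∧ dz gives (3*z) dx ∧ dy ∧ dz
  d(z*(w - 3*y)) includes (∂/∂w)(z*(w - 3*y)) dw = (z) dw, which multiplied by dx ∧ dz gives (z) dx ∧ dz ∧ dw
  d(2*x*(2*w + z)) includes (∂/∂z)(2*x*(2*w + z)) dz = (2*x) dz, which multiplied by dx ∧ dw gives (-2*x) dx ∧ dz ∧ dw
  d(-2*x*y) includes (∂/∂x)(-2*x*y) dx = (-2*y) dx, which multiplied by dz ∧ dw gives (-2*y) dx ∧ dz ∧ dw
  d(-2*x*y) includes (∂/∂y)(-2*x*y) dy = (-2*x) dy, which multiplied by dz ∧ dw gives (-2*x) dy ∧ dz ∧ dw
Collecting like 3-forms: d(omega) = (-2*w) dx ∧ dy ∧ dw + (3*z) dx ∧ dy ∧ dz + (-2*x - 2*y + z) dx ∧ dz ∧ dw + (-2*x) dy ∧ dz ∧ dw.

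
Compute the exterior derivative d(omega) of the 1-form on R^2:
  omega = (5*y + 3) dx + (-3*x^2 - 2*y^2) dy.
d(omega) = (-6*x - 5) dx ∧ dy

For a 1-form omega = sum_i f_i dx_i, the exterior derivative is
  d(omega) = sum_{i < j} (∂f_j/∂x_i - ∂f_i/∂x_j) dx_i ∧ dx_j.
  coefficient of dx ∧ dy: ∂f_2/∂x - ∂f_1/∂y = ∂(-3*x^2 - 2*y^2)/∂x - ∂(5*y + 3)/∂y = -6*x - 5
Assembling: d(omega) = (-6*x - 5) dx ∧ dy.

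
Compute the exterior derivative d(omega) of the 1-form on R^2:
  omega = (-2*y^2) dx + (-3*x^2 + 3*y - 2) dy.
d(omega) = (-6*x + 4*y) dx ∧ dy

For a 1-form omega = sum_i f_i dx_i, the exterior derivative is
  d(omega) = sum_{i < j} (∂f_j/∂x_i - ∂f_i/∂x_j) dx_i ∧ dx_j.
  coefficient of dx ∧ dy: ∂f_2/∂x - ∂f_1/∂y = ∂(-3*x^2 + 3*y - 2)/∂x - ∂(-2*y^2)/∂y = -6*x + 4*y
Assembling: d(omega) = (-6*x + 4*y) dx ∧ dy.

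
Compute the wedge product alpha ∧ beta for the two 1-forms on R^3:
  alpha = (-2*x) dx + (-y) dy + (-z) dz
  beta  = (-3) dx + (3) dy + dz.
alpha ∧ beta = (-6*x - 3*y) dx ∧ dy + (-2*x - 3*z) dx ∧ dz + (-y + 3*z) dy ∧ dz

Distribute the wedge, using dx_i ∧ dx_j = -dx_j ∧ dx_i and dx_i ∧ dx_i = 0. For each pair (i, j) with i < j, the coefficient of dx_i ∧ dx_j in alpha ∧ beta is (alpha_i * beta_j - alpha_j * beta_i). Collecting: alpha ∧ beta = (-6*x - 3*y) dx ∧ dy + (-2*x - 3*z) dx ∧ dz + (-y + 3*z) dy ∧ dz.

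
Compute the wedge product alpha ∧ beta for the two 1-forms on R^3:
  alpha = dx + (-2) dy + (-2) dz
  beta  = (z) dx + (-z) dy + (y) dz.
alpha ∧ beta = (z) dx ∧ dy + (y + 2*z) dx ∧ dz + (-2*y - 2*z) dy ∧ dz

Distribute the wedge, using dx_i ∧ dx_j = -dx_j ∧ dx_i and dx_i ∧ dx_i = 0. For each pair (i, j) with i < j, the coefficient of dx_i ∧ dx_j in alpha ∧ beta is (alpha_i * beta_j - alpha_j * beta_i). Collecting: alpha ∧ beta = (z) dx ∧ dy + (y + 2*z) dx ∧ dz + (-2*y - 2*z) dy ∧ dz.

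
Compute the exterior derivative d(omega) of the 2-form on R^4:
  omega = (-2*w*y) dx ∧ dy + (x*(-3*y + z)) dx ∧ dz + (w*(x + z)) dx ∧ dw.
d(omega) = (-2*y) dx ∧ dy ∧ dw + (3*x) dx ∧ dy ∧ dz + (-w) dx ∧ dz ∧ dw

For a 2-form omega = sum_{i<j} g_{ij} dx_i ∧ dx_j, the exterior derivative is
  d(omega) = sum_{i<j} d(g_{ij}) ∧ dx_i ∧ dx_j = sum_{i<j, k} (∂g_{ij}/∂x_k) dx_k ∧ dx_i ∧ dx_j.
Expand each term, using dx_k ∧ dx_i ∧ dx_j = sgn(permutation) dx_{(a)} ∧ dx_{(b)} ∧ dx_{(c)} with (a < b < c) sorted:
  d(-2*w*y) includes (∂/∂w)(-2*w*y) dw = (-2*y) dw, which multiplied by dx ∧ dy gives (-2*y) dx ∧ dy ∧ dw
  d(x*(-3*y + z)) includes (∂/∂y)(x*(-3*y + z)) dy = (-3*x) dy, which multiplied by dx ∧ dz gives (3*x) dx ∧ dy ∧ dz
  d(w*(x + z)) includes (∂/∂z)(w*(x + z)) dz = (w) dz, which multiplied by dx ∧ dw gives (-w) dx ∧ dz ∧ dw
Collecting like 3-forms: d(omega) = (-2*y) dx ∧ dy ∧ dw + (3*x) dx ∧ dy ∧ dz + (-w) dx ∧ dz ∧ dw.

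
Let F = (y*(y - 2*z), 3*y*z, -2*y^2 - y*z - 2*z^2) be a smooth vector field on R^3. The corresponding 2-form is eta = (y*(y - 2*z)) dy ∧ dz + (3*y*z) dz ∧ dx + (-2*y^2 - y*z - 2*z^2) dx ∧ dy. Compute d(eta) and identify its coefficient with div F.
d(eta) = (-y - z) dx ∧ dy ∧ dz; div F = -y - z

For a 2-form in R^3 of the form above, applying d gives a 3-form with coefficient ∂P/∂x + ∂Q/∂y + ∂R/∂z:
  ∂P/∂x = 0
  ∂Q/∂y = 3*z
  ∂R/∂z = -y - 4*z
Sum = -y - z, which is exactly div F.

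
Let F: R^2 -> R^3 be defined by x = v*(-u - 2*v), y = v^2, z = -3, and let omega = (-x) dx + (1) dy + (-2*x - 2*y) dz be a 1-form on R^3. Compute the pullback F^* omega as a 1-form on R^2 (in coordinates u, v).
F^* omega = (v^2*(-u - 2*v)) du + (v*(-u^2 - 6*u*v - 8*v^2 + 2)) dv

Using F^*(f dg) = (f ∘ F) d(g ∘ F), substitute each coordinate x_i by F_i(u, v) in f_i, and replace dx_i by d F_i = (∂F_i/∂u) du + (∂F_i/∂v) dv.
  For the x component: f_1(F) = v*(u + 2*v); d F_1 = (-v) du + (-u - 4*v) dv
  For the y component: f_2(F) = 1; d F_2 = (0) du + (2*v) dv
  For the z component: f_3(F) = 2*v*(u + v); d F_3 = (0) du + (0) dv
Combining and collecting du, dv coefficients:
  coeff of du: v^2*(-u - 2*v)
  coeff of dv: v*(-u^2 - 6*u*v - 8*v^2 + 2)
F^* omega = (v^2*(-u - 2*v)) du + (v*(-u^2 - 6*u*v - 8*v^2 + 2)) dv.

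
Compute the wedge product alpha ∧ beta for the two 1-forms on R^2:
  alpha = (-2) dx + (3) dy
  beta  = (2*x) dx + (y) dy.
alpha ∧ beta = (-6*x - 2*y) dx ∧ dy

Distribute the wedge, using dx_i ∧ dx_j = -dx_j ∧ dx_i and dx_i ∧ dx_i = 0. For each pair (i, j) with i < j, the coefficient of dx_i ∧ dx_j in alpha ∧ beta is (alpha_i * beta_j - alpha_j * beta_i). Collecting: alpha ∧ beta = (-6*x - 2*y) dx ∧ dy.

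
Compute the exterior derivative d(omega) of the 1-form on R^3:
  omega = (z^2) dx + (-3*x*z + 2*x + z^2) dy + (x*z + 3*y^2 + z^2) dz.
d(omega) = (2 - 3*z) dx ∧ dy + (-z) dx ∧ dz + (3*x + 6*y - 2*z) dy ∧ dz

For a 1-form omega = sum_i f_i dx_i, the exterior derivative is
  d(omega) = sum_{i < j} (∂f_j/∂x_i - ∂f_i/∂x_j) dx_i ∧ dx_j.
  coefficient of dx ∧ dy: ∂f_2/∂x - ∂f_1/∂y = ∂(-3*x*z + 2*x + z^2)/∂x - ∂(z^2)/∂y = 2 - 3*z
  coefficient of dx ∧ dz: ∂f_3/∂x - ∂f_1/∂z = ∂(x*z + 3*y^2 + z^2)/∂x - ∂(z^2)/∂z = -z
  coefficient of dy ∧ dz: ∂f_3/∂y - ∂f_2/∂z = ∂(x*z + 3*y^2 + z^2)/∂y - ∂(-3*x*z + 2*x + z^2)/∂z = 3*x + 6*y - 2*z
Assembling: d(omega) = (2 - 3*z) dx ∧ dy + (-z) dx ∧ dz + (3*x + 6*y - 2*z) dy ∧ dz.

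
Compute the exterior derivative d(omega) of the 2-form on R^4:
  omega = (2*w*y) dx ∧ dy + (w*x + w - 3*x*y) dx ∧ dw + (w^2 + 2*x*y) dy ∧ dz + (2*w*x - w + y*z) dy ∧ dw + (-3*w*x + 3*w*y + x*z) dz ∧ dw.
d(omega) = (2*w + 3*x + 2*y) dx ∧ dy ∧ dw + (2*y) dx ∧ dy ∧ dz + (5*w - y) dy ∧ dz ∧ dw + (-3*w + z) dx ∧ dz ∧ dw

For a 2-form omega = sum_{i<j} g_{ij} dx_i ∧ dx_j, the exterior derivative is
  d(omega) = sum_{i<j} d(g_{ij}) ∧ dx_i ∧ dx_j = sum_{i<j, k} (∂g_{ij}/∂x_k) dx_k ∧ dx_i ∧ dx_j.
Expand each term, using dx_k ∧ dx_i ∧ dx_j = sgn(permutation) dx_{(a)} ∧ dx_{(b)} ∧ dx_{(c)} with (a < b < c) sorted:
  d(2*w*y) includes (∂/∂w)(2*w*y) dw = (2*y) dw, which multiplied by dx ∧ dy gives (2*y) dx ∧ dy ∧ dw
  d(w*x + w - 3*x*y) includes (∂/∂y)(w*x + w - 3*x*y) dy = (-3*x) dy, which multiplied by dx ∧ dw gives (3*x) dx ∧ dy ∧ dw
  d(w^2 + 2*x*y) includes (∂/∂x)(w^2 + 2*x*y) dx = (2*y) dx, which multiplied by dy ∧ dz gives (2*y) dx ∧ dy ∧ dz
  d(w^2 + 2*x*y) includes (∂/∂w)(w^2 + 2*x*y) dw = (2*w) dw, which multiplied by dy ∧ dz gives (2*w) dy ∧ dz ∧ dw
  d(2*w*x - w + y*z) includes (∂/∂x)(2*w*x - w + y*z) dx = (2*w) dx, which multiplied by dy ∧ dw gives (2*w) dx ∧ dy ∧ dw
  d(2*w*x - w + y*z) includes (∂/∂z)(2*w*x - w + y*z) dz = (y) dz, which multiplied by dy ∧ dw gives (-y) dy ∧ dz ∧ dw
  d(-3*w*x + 3*w*y + x*z) includes (∂/∂x)(-3*w*x + 3*w*y + x*z) dx = (-3*w + z) dx, which multiplied by dz ∧ dw gives (-3*w + z) dx ∧ dz ∧ dw
  d(-3*w*x + 3*w*y + x*z) includes (∂/∂y)(-3*w*x + 3*w*y + x*z) dy = (3*w) dy, which multiplied by dz ∧ dw gives (3*w) dy ∧ dz ∧ dw
Collecting like 3-forms: d(omega) = (2*w + 3*x + 2*y) dx ∧ dy ∧ dw + (2*y) dx ∧ dy ∧ dz + (5*w - y) dy ∧ dz ∧ dw + (-3*w + z) dx ∧ dz ∧ dw.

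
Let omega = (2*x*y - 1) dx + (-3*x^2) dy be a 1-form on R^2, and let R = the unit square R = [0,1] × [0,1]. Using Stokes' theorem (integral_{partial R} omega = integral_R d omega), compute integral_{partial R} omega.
integral_(partial R) omega = -4

Stokes: integral_partial_R omega = integral_R d omega with d omega = (∂Q/∂x - ∂P/∂y) dx ∧ dy.
  ∂Q/∂x = -6*x
  ∂P/∂y = 2*x
  integrand = ∂Q/∂x - ∂P/∂y = -8*x.
Integrating over R: integral_0^1 integral_0^1 (-8*x) dx dy = -4.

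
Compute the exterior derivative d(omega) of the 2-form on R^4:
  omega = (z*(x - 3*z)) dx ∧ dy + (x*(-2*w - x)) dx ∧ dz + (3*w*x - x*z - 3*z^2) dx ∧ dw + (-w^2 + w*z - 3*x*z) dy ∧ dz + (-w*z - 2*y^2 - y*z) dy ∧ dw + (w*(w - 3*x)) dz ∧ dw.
d(omega) = (x - 9*z) dx ∧ dy ∧ dz + (-3*w - x + 6*z) dx ∧ dz ∧ dw + (-w + y + z) dy ∧ dz ∧ dw

For a 2-form omega = sum_{i<j} g_{ij} dx_i ∧ dx_j, the exterior derivative is
  d(omega) = sum_{i<j} d(g_{ij}) ∧ dx_i ∧ dx_j = sum_{i<j, k} (∂g_{ij}/∂x_k) dx_k ∧ dx_i ∧ dx_j.
Expand each term, using dx_k ∧ dx_i ∧ dx_j = sgn(permutation) dx_{(a)} ∧ dx_{(b)} ∧ dx_{(c)} with (a < b < c) sorted:
  d(z*(x - 3*z)) includes (∂/∂z)(z*(x - 3*z)) dz = (x - 6*z) dz, which multiplied by dx ∧ dy gives (x - 6*z) dx ∧ dy ∧ dz
  d(x*(-2*w - x)) includes (∂/∂w)(x*(-2*w - x)) dw = (-2*x) dw, which multiplied by dx ∧ dz gives (-2*x) dx ∧ dz ∧ dw
  d(3*w*x - x*z - 3*z^2) includes (∂/∂z)(3*w*x - x*z - 3*z^2) dz = (-x - 6*z) dz, which multiplied by dx ∧ dw gives (x + 6*z) dx ∧ dz ∧ dw
  d(-w^2 + w*z - 3*x*z) includes (∂/∂x)(-w^2 + w*z - 3*x*z) dx = (-3*z) dx, which multiplied by dy ∧ dz gives (-3*z) dx ∧ dy ∧ dz
  d(-w^2 + w*z - 3*x*z) includes (∂/∂w)(-w^2 + w*z - 3*x*z) dw = (-2*w + z) dw, which multiplied by dy ∧ dz gives (-2*w + z) dy ∧ dz ∧ dw
  d(-w*z - 2*y^2 - y*z) includes (∂/∂z)(-w*z - 2*y^2 - y*z) dz = (-w - y) dz, which multiplied by dy ∧ dw gives (w + y) dy ∧ dz ∧ dw
  d(w*(w - 3*x)) includes (∂/∂x)(w*(w - 3*x)) dx = (-3*w) dx, which multiplied by dz ∧ dw gives (-3*w) dx ∧ dz ∧ dw
Collecting like 3-forms: d(omega) = (x - 9*z) dx ∧ dy ∧ dz + (-3*w - x + 6*z) dx ∧ dz ∧ dw + (-w + y + z) dy ∧ dz ∧ dw.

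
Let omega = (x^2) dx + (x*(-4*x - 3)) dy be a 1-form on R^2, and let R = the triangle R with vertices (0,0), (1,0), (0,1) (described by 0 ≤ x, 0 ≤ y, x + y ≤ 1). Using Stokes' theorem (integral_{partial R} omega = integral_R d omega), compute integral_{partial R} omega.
integral_(partial R) omega = -17/6

Stokes: integral_partial_R omega = integral_R d omega with d omega = (∂Q/∂x - ∂P/∂y) dx ∧ dy.
  ∂Q/∂x = -8*x - 3
  ∂P/∂y = 0
  integrand = ∂Q/∂x - ∂P/∂y = -8*x - 3.
Integrating over R: integral_0^1 integral_0^{1-x} (-8*x - 3) dy dx = -17/6.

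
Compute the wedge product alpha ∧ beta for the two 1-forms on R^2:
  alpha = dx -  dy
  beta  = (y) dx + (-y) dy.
alpha ∧ beta = 0

Distribute the wedge, using dx_i ∧ dx_j = -dx_j ∧ dx_i and dx_i ∧ dx_i = 0. For each pair (i, j) with i < j, the coefficient of dx_i ∧ dx_j in alpha ∧ beta is (alpha_i * beta_j - alpha_j * beta_i). Collecting: alpha ∧ beta = 0.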